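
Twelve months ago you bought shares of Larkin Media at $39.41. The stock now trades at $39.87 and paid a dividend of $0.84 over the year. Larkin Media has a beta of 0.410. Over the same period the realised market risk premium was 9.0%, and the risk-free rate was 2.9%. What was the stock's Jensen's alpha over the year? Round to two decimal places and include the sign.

-3.29%

Realised HPR = (P1 + D1 − P0) / P0 = (39.87 + 0.84 − 39.41) / 39.41 = 1.30 / 39.41 = 3.2987%
CAPM required = R_f + β·MRP = 2.9% + 0.410 × 9.0% = 6.5900%
α = realised − required = 3.2987% − 6.5900% = -3.29%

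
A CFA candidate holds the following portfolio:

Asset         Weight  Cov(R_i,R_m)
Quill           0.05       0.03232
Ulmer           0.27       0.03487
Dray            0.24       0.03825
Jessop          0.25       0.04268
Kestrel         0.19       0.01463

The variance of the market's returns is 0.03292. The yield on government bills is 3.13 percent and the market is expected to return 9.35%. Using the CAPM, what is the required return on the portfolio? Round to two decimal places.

β_Quill = 0.03232 / 0.03292 = 0.9818
β_Ulmer = 0.03487 / 0.03292 = 1.0592
β_Dray = 0.03825 / 0.03292 = 1.1619
β_Jessop = 0.04268 / 0.03292 = 1.2965
β_Kestrel = 0.01463 / 0.03292 = 0.4444
β_P = Σ w_i β_i = 0.05×0.9818 + 0.27×1.0592 + 0.24×1.1619 + 0.25×1.2965 + 0.19×0.4444 = 1.0225
MRP = 9.35% − 3.13% = 6.22%
E(R_P) = R_f + β_P × MRP = 3.13% + 1.0225 × 6.22% = 9.49%

9.49%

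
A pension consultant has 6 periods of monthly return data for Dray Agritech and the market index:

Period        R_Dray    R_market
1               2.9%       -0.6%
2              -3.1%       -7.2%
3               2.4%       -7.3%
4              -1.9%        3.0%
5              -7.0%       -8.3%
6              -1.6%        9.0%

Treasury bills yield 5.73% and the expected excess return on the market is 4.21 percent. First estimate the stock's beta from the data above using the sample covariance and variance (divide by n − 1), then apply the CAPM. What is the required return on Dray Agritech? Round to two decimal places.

Mean R_i = (2.9 − 3.1 + 2.4 − 1.9 − 7.0 − 1.6) / 6 = -1.3833%
Mean R_m = (-0.6 − 7.2 − 7.3 + 3.0 − 8.3 + 9.0) / 6 = -1.9000%
Σ(R_i − R̄_i)(R_m − R̄_m) = 25.2900  ⇒  Cov = 25.2900 / 5 = 5.0580
Σ(R_m − R̄_m)² = 242.7200  ⇒  Var(R_m) = 242.7200 / 5 = 48.5440
β = Cov / Var(R_m) = 5.0580 / 48.5440 = 0.1042
E(R) = R_f + β × MRP = 5.73% + 0.1042 × 4.21% = 6.17%

6.17%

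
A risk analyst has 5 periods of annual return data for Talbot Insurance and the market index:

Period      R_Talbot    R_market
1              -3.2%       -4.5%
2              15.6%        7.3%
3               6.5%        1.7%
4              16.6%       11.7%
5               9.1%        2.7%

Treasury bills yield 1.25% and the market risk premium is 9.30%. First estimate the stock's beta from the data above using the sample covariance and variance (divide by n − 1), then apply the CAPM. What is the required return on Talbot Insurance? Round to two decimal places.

Mean R_i = (-3.2 + 15.6 + 6.5 + 16.6 + 9.1) / 5 = 8.9200%
Mean R_m = (-4.5 + 7.3 + 1.7 + 11.7 + 2.7) / 5 = 3.7800%
Σ(R_i − R̄_i)(R_m − R̄_m) = 189.5320  ⇒  Cov = 189.5320 / 4 = 47.3830
Σ(R_m − R̄_m)² = 149.1680  ⇒  Var(R_m) = 149.1680 / 4 = 37.2920
β = Cov / Var(R_m) = 47.3830 / 37.2920 = 1.2706
E(R) = R_f + β × MRP = 1.25% + 1.2706 × 9.30% = 13.07%

13.07%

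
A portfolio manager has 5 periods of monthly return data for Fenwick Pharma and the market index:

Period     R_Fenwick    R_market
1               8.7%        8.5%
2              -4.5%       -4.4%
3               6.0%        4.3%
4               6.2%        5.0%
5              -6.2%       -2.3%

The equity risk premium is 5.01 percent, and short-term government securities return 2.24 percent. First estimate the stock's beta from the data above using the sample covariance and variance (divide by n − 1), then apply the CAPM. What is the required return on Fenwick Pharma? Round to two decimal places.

8.39%

Mean R_i = (8.7 − 4.5 + 6.0 + 6.2 − 6.2) / 5 = 2.0400%
Mean R_m = (8.5 − 4.4 + 4.3 + 5.0 − 2.3) / 5 = 2.2200%
Σ(R_i − R̄_i)(R_m − R̄_m) = 142.1660  ⇒  Cov = 142.1660 / 4 = 35.5415
Σ(R_m − R̄_m)² = 115.7480  ⇒  Var(R_m) = 115.7480 / 4 = 28.9370
β = Cov / Var(R_m) = 35.5415 / 28.9370 = 1.2282
E(R) = R_f + β × MRP = 2.24% + 1.2282 × 5.01% = 8.39%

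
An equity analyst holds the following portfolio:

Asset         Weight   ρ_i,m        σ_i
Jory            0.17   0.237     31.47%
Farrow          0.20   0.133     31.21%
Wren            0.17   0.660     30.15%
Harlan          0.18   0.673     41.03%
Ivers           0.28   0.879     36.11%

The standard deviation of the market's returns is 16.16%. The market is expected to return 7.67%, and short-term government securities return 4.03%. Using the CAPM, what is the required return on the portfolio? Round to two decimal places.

β_Jory = 0.237 × 31.47% / 16.16% = 0.4615
β_Farrow = 0.133 × 31.21% / 16.16% = 0.2569
β_Wren = 0.660 × 30.15% / 16.16% = 1.2314
β_Harlan = 0.673 × 41.03% / 16.16% = 1.7087
β_Ivers = 0.879 × 36.11% / 16.16% = 1.9642
β_P = Σ w_i β_i = 0.17×0.4615 + 0.20×0.2569 + 0.17×1.2314 + 0.18×1.7087 + 0.28×1.9642 = 1.1967
MRP = 7.67% − 4.03% = 3.64%
E(R_P) = R_f + β_P × MRP = 4.03% + 1.1967 × 3.64% = 8.39%

8.39%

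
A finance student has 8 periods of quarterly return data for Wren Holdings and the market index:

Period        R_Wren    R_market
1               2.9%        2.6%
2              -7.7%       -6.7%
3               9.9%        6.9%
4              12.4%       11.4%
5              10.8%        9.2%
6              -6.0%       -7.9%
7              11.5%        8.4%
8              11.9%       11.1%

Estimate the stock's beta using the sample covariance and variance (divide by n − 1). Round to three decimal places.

Mean R_i = (2.9 − 7.7 + 9.9 + 12.4 + 10.8 − 6.0 + 11.5 + 11.9) / 8 = 5.7125%
Mean R_m = (2.6 − 6.7 + 6.9 + 11.4 + 9.2 − 7.9 + 8.4 + 11.1) / 8 = 4.3750%
Σ(R_i − R̄_i)(R_m − R̄_m) = 444.3125  ⇒  Cov = 444.3125 / 7 = 63.4732
Σ(R_m − R̄_m)² = 416.9150  ⇒  Var(R_m) = 416.9150 / 7 = 59.5593
β = Cov / Var(R_m) = 63.4732 / 59.5593 = 1.0657

1.066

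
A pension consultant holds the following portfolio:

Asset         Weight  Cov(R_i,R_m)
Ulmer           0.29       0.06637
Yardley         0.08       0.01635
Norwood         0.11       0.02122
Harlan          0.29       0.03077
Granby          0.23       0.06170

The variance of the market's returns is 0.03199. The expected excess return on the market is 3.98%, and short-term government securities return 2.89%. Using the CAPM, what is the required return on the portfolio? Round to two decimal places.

β_Ulmer = 0.06637 / 0.03199 = 2.0747
β_Yardley = 0.01635 / 0.03199 = 0.5111
β_Norwood = 0.02122 / 0.03199 = 0.6633
β_Harlan = 0.03077 / 0.03199 = 0.9619
β_Granby = 0.06170 / 0.03199 = 1.9287
β_P = Σ w_i β_i = 0.29×2.0747 + 0.08×0.5111 + 0.11×0.6633 + 0.29×0.9619 + 0.23×1.9287 = 1.4381
E(R_P) = R_f + β_P × MRP = 2.89% + 1.4381 × 3.98% = 8.61%

8.61%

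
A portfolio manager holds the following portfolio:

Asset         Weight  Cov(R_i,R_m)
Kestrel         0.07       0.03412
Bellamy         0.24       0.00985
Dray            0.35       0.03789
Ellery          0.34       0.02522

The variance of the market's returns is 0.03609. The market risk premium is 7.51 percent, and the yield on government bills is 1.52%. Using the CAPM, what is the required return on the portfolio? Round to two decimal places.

β_Kestrel = 0.03412 / 0.03609 = 0.9454
β_Bellamy = 0.00985 / 0.03609 = 0.2729
β_Dray = 0.03789 / 0.03609 = 1.0499
β_Ellery = 0.02522 / 0.03609 = 0.6988
β_P = Σ w_i β_i = 0.07×0.9454 + 0.24×0.2729 + 0.35×1.0499 + 0.34×0.6988 = 0.7367
E(R_P) = R_f + β_P × MRP = 1.52% + 0.7367 × 7.51% = 7.05%

7.05%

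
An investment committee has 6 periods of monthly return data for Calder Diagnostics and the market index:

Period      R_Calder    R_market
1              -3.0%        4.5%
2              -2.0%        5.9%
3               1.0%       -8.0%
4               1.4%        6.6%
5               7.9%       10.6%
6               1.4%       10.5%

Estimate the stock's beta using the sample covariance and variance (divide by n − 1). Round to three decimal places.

0.174

Mean R_i = (-3.0 − 2.0 + 1.0 + 1.4 + 7.9 + 1.4) / 6 = 1.1167%
Mean R_m = (4.5 + 5.9 − 8.0 + 6.6 + 10.6 + 10.5) / 6 = 5.0167%
Σ(R_i − R̄_i)(R_m − R̄_m) = 40.7683  ⇒  Cov = 40.7683 / 5 = 8.1537
Σ(R_m − R̄_m)² = 234.2283  ⇒  Var(R_m) = 234.2283 / 5 = 46.8457
β = Cov / Var(R_m) = 8.1537 / 46.8457 = 0.1741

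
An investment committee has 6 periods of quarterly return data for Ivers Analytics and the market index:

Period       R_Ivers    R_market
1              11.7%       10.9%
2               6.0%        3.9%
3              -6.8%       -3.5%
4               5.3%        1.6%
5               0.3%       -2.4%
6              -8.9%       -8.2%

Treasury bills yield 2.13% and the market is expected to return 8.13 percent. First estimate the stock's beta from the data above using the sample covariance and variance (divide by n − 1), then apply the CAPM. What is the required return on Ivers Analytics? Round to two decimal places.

Mean R_i = (11.7 + 6.0 − 6.8 + 5.3 + 0.3 − 8.9) / 6 = 1.2667%
Mean R_m = (10.9 + 3.9 − 3.5 + 1.6 − 2.4 − 8.2) / 6 = 0.3833%
Σ(R_i − R̄_i)(R_m − R̄_m) = 252.5567  ⇒  Cov = 252.5567 / 5 = 50.5113
Σ(R_m − R̄_m)² = 220.9483  ⇒  Var(R_m) = 220.9483 / 5 = 44.1897
β = Cov / Var(R_m) = 50.5113 / 44.1897 = 1.1431
MRP = 8.13% − 2.13% = 6.00%
E(R) = R_f + β × MRP = 2.13% + 1.1431 × 6.00% = 8.99%

8.99%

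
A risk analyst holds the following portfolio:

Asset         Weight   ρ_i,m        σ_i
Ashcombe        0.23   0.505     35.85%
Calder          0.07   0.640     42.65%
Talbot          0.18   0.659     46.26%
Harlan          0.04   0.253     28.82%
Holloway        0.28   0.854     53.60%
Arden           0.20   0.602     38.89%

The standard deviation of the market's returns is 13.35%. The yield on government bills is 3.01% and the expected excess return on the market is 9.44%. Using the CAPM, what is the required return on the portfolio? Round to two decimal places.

β_Ashcombe = 0.505 × 35.85% / 13.35% = 1.3561
β_Calder = 0.640 × 42.65% / 13.35% = 2.0446
β_Talbot = 0.659 × 46.26% / 13.35% = 2.2835
β_Harlan = 0.253 × 28.82% / 13.35% = 0.5462
β_Holloway = 0.854 × 53.60% / 13.35% = 3.4288
β_Arden = 0.602 × 38.89% / 13.35% = 1.7537
β_P = Σ w_i β_i = 0.23×1.3561 + 0.07×2.0446 + 0.18×2.2835 + 0.04×0.5462 + 0.28×3.4288 + 0.20×1.7537 = 2.1987
E(R_P) = R_f + β_P × MRP = 3.01% + 2.1987 × 9.44% = 23.77%

23.77%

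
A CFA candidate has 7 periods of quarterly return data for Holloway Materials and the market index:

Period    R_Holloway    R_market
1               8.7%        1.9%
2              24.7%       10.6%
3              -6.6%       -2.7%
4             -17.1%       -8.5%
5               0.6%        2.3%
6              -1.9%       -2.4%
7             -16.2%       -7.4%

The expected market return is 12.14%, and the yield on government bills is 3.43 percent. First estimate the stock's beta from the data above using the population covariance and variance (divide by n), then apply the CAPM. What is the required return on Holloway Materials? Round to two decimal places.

Mean R_i = (8.7 + 24.7 − 6.6 − 17.1 + 0.6 − 1.9 − 16.2) / 7 = -1.1143%
Mean R_m = (1.9 + 10.6 − 2.7 − 8.5 + 2.3 − 2.4 − 7.4) / 7 = -0.8857%
Σ(R_i − R̄_i)(R_m − R̄_m) = 560.4314  ⇒  Cov = 560.4314 / 7 = 80.0616
Σ(R_m − R̄_m)² = 255.8286  ⇒  Var(R_m) = 255.8286 / 7 = 36.5469
β = Cov / Var(R_m) = 80.0616 / 36.5469 = 2.1907
MRP = 12.14% − 3.43% = 8.71%
E(R) = R_f + β × MRP = 3.43% + 2.1907 × 8.71% = 22.51%

22.51%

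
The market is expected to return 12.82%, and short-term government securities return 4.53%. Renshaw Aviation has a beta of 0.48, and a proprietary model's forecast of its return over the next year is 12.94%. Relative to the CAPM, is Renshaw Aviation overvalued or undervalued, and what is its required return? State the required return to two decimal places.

Undervalued; required return 8.51%

MRP = 12.82% − 4.53% = 8.29%
Required return = R_f + β·MRP = 4.53% + 0.48 × 8.29% = 8.51%
Forecast 12.94% > required 8.51% → the stock plots above the SML → undervalued.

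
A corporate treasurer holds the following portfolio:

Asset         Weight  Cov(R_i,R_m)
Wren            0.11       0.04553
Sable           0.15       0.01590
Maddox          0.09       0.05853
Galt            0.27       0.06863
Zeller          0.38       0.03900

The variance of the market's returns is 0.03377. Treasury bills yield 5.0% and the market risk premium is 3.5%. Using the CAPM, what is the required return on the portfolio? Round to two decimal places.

9.77%

β_Wren = 0.04553 / 0.03377 = 1.3482
β_Sable = 0.01590 / 0.03377 = 0.4708
β_Maddox = 0.05853 / 0.03377 = 1.7332
β_Galt = 0.06863 / 0.03377 = 2.0323
β_Zeller = 0.03900 / 0.03377 = 1.1549
β_P = Σ w_i β_i = 0.11×1.3482 + 0.15×0.4708 + 0.09×1.7332 + 0.27×2.0323 + 0.38×1.1549 = 1.3625
E(R_P) = R_f + β_P × MRP = 5.0% + 1.3625 × 3.5% = 9.77%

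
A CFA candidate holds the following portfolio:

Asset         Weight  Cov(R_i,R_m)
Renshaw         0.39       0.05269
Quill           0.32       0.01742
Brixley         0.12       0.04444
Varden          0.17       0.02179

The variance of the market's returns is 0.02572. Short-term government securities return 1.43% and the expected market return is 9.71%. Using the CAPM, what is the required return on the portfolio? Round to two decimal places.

β_Renshaw = 0.05269 / 0.02572 = 2.0486
β_Quill = 0.01742 / 0.02572 = 0.6773
β_Brixley = 0.04444 / 0.02572 = 1.7278
β_Varden = 0.02179 / 0.02572 = 0.8472
β_P = Σ w_i β_i = 0.39×2.0486 + 0.32×0.6773 + 0.12×1.7278 + 0.17×0.8472 = 1.3671
MRP = 9.71% − 1.43% = 8.28%
E(R_P) = R_f + β_P × MRP = 1.43% + 1.3671 × 8.28% = 12.75%

12.75%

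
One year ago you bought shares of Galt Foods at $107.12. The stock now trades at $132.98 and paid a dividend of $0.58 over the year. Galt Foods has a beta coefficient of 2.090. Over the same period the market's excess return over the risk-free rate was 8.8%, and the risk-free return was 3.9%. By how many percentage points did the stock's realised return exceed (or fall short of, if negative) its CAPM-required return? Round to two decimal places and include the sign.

Realised HPR = (P1 + D1 − P0) / P0 = (132.98 + 0.58 − 107.12) / 107.12 = 26.44 / 107.12 = 24.6826%
CAPM required = R_f + β·MRP = 3.9% + 2.090 × 8.8% = 22.2920%
α = realised − required = 24.6826% − 22.2920% = +2.39%

+2.39%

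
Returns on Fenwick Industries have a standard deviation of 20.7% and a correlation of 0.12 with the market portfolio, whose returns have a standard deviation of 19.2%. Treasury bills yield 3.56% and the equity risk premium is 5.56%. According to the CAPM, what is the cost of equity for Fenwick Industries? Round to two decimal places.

4.28%

β = ρ × σ_i / σ_m = 0.12 × 20.7% / 19.2% = 0.1294
E(R) = 3.56% + 0.1294 × 5.56% = 4.28%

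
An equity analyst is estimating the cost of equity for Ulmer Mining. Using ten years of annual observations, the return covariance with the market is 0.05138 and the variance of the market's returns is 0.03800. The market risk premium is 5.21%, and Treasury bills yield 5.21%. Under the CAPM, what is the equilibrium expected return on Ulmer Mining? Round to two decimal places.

12.25%

β = Cov(R_i, R_m) / Var(R_m) = 0.05138 / 0.03800 = 1.3521
E(R) = R_f + β × MRP = 5.21% + 1.3521 × 5.21% = 12.25%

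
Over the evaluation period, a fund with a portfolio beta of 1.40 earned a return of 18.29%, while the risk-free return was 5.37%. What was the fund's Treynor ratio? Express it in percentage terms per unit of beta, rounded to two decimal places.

9.23%

Treynor = (R_P − R_f) / β_P = (18.29% − 5.37%) / 1.4000 = 12.92% / 1.4000 = 9.23%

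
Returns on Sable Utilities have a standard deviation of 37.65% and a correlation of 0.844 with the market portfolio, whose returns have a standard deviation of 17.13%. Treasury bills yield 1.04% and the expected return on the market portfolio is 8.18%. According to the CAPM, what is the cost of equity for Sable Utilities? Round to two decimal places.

β = ρ × σ_i / σ_m = 0.844 × 37.65% / 17.13% = 1.8550
MRP = 8.18% − 1.04% = 7.14%
E(R) = 1.04% + 1.8550 × 7.14% = 14.28%

14.28%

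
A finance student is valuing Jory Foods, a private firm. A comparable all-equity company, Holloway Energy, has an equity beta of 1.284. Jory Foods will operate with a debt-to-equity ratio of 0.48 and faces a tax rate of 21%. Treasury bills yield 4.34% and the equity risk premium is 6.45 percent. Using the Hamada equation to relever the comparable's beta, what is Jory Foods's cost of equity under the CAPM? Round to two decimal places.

15.76%

β_L = β_U × [1 + (1 − t)(D/E)] = 1.284 × [1 + (1 − 0.21) × 0.48]
    = 1.284 × [1 + 0.79 × 0.48] = 1.284 × 1.3792 = 1.7709
E(R) = R_f + β_L × MRP = 4.34% + 1.7709 × 6.45% = 15.76%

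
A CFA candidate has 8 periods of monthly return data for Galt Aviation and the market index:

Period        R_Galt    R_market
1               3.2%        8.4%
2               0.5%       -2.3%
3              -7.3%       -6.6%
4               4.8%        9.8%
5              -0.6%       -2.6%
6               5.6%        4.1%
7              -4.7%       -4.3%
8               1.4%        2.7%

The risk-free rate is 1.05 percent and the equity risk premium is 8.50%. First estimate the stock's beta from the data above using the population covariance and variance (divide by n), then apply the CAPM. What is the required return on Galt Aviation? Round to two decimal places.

6.60%

Mean R_i = (3.2 + 0.5 − 7.3 + 4.8 − 0.6 + 5.6 − 4.7 + 1.4) / 8 = 0.3625%
Mean R_m = (8.4 − 2.3 − 6.6 + 9.8 − 2.6 + 4.1 − 4.3 + 2.7) / 8 = 1.1500%
Σ(R_i − R̄_i)(R_m − R̄_m) = 166.1250  ⇒  Cov = 166.1250 / 8 = 20.7656
Σ(R_m − R̄_m)² = 254.2200  ⇒  Var(R_m) = 254.2200 / 8 = 31.7775
β = Cov / Var(R_m) = 20.7656 / 31.7775 = 0.6535
E(R) = R_f + β × MRP = 1.05% + 0.6535 × 8.50% = 6.60%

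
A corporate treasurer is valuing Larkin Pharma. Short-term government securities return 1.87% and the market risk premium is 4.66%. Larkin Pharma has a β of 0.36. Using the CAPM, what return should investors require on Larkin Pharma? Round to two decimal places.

E(R) = R_f + β × MRP = 1.87% + 0.36 × 4.66% = 3.55%

3.55%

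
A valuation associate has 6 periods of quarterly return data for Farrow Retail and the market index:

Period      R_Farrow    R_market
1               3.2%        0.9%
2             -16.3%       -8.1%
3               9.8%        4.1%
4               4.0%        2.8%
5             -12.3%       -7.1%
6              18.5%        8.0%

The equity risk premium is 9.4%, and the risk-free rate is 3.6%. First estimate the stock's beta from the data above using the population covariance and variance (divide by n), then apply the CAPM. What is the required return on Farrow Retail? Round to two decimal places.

22.86%

Mean R_i = (3.2 − 16.3 + 9.8 + 4.0 − 12.3 + 18.5) / 6 = 1.1500%
Mean R_m = (0.9 − 8.1 + 4.1 + 2.8 − 7.1 + 8.0) / 6 = 0.1000%
Σ(R_i − R̄_i)(R_m − R̄_m) = 420.9300  ⇒  Cov = 420.9300 / 6 = 70.1550
Σ(R_m − R̄_m)² = 205.4200  ⇒  Var(R_m) = 205.4200 / 6 = 34.2367
β = Cov / Var(R_m) = 70.1550 / 34.2367 = 2.0491
E(R) = R_f + β × MRP = 3.6% + 2.0491 × 9.4% = 22.86%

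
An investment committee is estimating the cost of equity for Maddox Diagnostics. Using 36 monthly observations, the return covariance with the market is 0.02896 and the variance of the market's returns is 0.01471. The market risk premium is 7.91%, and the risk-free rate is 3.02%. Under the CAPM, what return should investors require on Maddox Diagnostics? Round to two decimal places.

18.59%

β = Cov(R_i, R_m) / Var(R_m) = 0.02896 / 0.01471 = 1.9687
E(R) = R_f + β × MRP = 3.02% + 1.9687 × 7.91% = 18.59%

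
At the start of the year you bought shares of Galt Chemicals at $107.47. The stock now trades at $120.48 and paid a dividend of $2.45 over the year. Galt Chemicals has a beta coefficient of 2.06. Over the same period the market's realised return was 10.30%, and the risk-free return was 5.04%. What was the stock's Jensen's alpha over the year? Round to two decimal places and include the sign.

Realised HPR = (P1 + D1 − P0) / P0 = (120.48 + 2.45 − 107.47) / 107.47 = 15.46 / 107.47 = 14.3854%
MRP = 10.30% − 5.04% = 5.26%
CAPM required = R_f + β·MRP = 5.04% + 2.06 × 5.26% = 15.8756%
α = realised − required = 14.3854% − 15.8756% = -1.49%

-1.49%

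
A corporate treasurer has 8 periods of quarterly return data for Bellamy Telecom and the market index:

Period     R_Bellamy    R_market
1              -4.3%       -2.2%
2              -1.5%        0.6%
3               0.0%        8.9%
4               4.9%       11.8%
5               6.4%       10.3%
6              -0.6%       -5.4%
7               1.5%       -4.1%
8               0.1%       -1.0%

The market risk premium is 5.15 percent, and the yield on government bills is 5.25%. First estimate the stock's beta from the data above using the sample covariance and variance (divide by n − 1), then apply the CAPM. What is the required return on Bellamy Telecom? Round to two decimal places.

Mean R_i = (-4.3 − 1.5 + 0.0 + 4.9 + 6.4 − 0.6 + 1.5 + 0.1) / 8 = 0.8125%
Mean R_m = (-2.2 + 0.6 + 8.9 + 11.8 + 10.3 − 5.4 − 4.1 − 1.0) / 8 = 2.3625%
Σ(R_i − R̄_i)(R_m − R̄_m) = 113.9338  ⇒  Cov = 113.9338 / 7 = 16.2763
Σ(R_m − R̄_m)² = 332.0588  ⇒  Var(R_m) = 332.0588 / 7 = 47.4370
β = Cov / Var(R_m) = 16.2763 / 47.4370 = 0.3431
E(R) = R_f + β × MRP = 5.25% + 0.3431 × 5.15% = 7.02%

7.02%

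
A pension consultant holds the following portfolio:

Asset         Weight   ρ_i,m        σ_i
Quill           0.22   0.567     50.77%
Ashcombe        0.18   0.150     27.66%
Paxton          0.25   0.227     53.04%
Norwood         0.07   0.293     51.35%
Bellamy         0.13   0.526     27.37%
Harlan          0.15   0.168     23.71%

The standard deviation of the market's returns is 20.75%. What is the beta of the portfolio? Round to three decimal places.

0.656

β_Quill = 0.567 × 50.77% / 20.75% = 1.3873
β_Ashcombe = 0.150 × 27.66% / 20.75% = 0.2000
β_Paxton = 0.227 × 53.04% / 20.75% = 0.5802
β_Norwood = 0.293 × 51.35% / 20.75% = 0.7251
β_Bellamy = 0.526 × 27.37% / 20.75% = 0.6938
β_Harlan = 0.168 × 23.71% / 20.75% = 0.1920
β_P = Σ w_i β_i = 0.22×1.3873 + 0.18×0.2000 + 0.25×0.5802 + 0.07×0.7251 + 0.13×0.6938 + 0.15×0.1920 = 0.6560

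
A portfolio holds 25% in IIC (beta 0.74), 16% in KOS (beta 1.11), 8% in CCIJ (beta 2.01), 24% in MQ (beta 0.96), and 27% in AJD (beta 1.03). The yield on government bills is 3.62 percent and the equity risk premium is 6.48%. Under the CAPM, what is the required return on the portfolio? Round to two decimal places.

10.31%

β_P = Σ w_i β_i = 0.25×0.74 + 0.16×1.11 + 0.08×2.01 + 0.24×0.96 + 0.27×1.03 = 1.0319
E(R_P) = R_f + β_P × MRP = 3.62% + 1.0319 × 6.48% = 10.31%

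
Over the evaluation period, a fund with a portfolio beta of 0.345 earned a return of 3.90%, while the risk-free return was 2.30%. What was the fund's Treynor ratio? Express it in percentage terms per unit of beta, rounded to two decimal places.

Treynor = (R_P − R_f) / β_P = (3.90% − 2.30%) / 0.3450 = 1.60% / 0.3450 = 4.64%

4.64%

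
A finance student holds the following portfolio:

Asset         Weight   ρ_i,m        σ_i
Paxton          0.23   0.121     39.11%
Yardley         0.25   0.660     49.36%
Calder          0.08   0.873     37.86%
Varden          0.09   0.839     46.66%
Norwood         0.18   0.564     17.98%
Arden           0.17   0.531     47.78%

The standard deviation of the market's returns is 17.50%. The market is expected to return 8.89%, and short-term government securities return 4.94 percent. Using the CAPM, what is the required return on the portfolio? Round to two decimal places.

β_Paxton = 0.121 × 39.11% / 17.50% = 0.2704
β_Yardley = 0.660 × 49.36% / 17.50% = 1.8616
β_Calder = 0.873 × 37.86% / 17.50% = 1.8887
β_Varden = 0.839 × 46.66% / 17.50% = 2.2370
β_Norwood = 0.564 × 17.98% / 17.50% = 0.5795
β_Arden = 0.531 × 47.78% / 17.50% = 1.4498
β_P = Σ w_i β_i = 0.23×0.2704 + 0.25×1.8616 + 0.08×1.8887 + 0.09×2.2370 + 0.18×0.5795 + 0.17×1.4498 = 1.2308
MRP = 8.89% − 4.94% = 3.95%
E(R_P) = R_f + β_P × MRP = 4.94% + 1.2308 × 3.95% = 9.80%

9.80%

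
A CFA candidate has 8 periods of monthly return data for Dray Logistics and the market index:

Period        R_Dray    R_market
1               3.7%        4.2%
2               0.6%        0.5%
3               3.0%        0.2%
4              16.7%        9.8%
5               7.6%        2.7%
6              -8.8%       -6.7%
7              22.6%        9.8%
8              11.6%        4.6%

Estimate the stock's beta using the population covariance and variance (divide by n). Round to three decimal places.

Mean R_i = (3.7 + 0.6 + 3.0 + 16.7 + 7.6 − 8.8 + 22.6 + 11.6) / 8 = 7.1250%
Mean R_m = (4.2 + 0.5 + 0.2 + 9.8 + 2.7 − 6.7 + 9.8 + 4.6) / 8 = 3.1375%
Σ(R_i − R̄_i)(R_m − R̄_m) = 355.5825  ⇒  Cov = 355.5825 / 8 = 44.4478
Σ(R_m − R̄_m)² = 204.5988  ⇒  Var(R_m) = 204.5988 / 8 = 25.5749
β = Cov / Var(R_m) = 44.4478 / 25.5749 = 1.7379

1.738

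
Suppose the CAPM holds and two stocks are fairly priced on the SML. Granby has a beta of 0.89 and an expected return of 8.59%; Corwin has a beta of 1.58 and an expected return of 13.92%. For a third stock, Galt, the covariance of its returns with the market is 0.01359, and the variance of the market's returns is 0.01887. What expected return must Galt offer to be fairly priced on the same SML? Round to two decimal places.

7.28%

MRP = (13.92% − 8.59%) / (1.58 − 0.89) = 7.7246%
R_f = 8.59% − 0.89 × 7.7246% = 1.7151%
β_Galt = Cov / Var(R_m) = 0.01359 / 0.01887 = 0.7202
E(R_Galt) = R_f + β × MRP = 1.7151% + 0.7202 × 7.7246% = 7.28%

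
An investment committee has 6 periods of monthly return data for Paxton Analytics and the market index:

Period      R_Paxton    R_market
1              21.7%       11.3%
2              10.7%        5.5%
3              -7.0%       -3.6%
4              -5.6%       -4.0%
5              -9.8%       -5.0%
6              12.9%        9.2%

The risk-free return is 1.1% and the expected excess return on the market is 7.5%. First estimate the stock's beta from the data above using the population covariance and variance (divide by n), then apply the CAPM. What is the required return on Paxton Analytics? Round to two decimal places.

14.27%

Mean R_i = (21.7 + 10.7 − 7.0 − 5.6 − 9.8 + 12.9) / 6 = 3.8167%
Mean R_m = (11.3 + 5.5 − 3.6 − 4.0 − 5.0 + 9.2) / 6 = 2.2333%
Σ(R_i − R̄_i)(R_m − R̄_m) = 468.1967  ⇒  Cov = 468.1967 / 6 = 78.0328
Σ(R_m − R̄_m)² = 266.6133  ⇒  Var(R_m) = 266.6133 / 6 = 44.4356
β = Cov / Var(R_m) = 78.0328 / 44.4356 = 1.7561
E(R) = R_f + β × MRP = 1.1% + 1.7561 × 7.5% = 14.27%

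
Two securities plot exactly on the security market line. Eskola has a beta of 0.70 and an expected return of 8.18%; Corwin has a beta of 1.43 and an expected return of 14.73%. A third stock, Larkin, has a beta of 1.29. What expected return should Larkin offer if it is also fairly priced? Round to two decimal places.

MRP (SML slope) = (14.73% − 8.18%) / (1.43 − 0.70) = 6.55% / 0.73 = 8.9726%
R_f (intercept) = 8.18% − 0.70 × 8.9726% = 1.8992%
E(R_Larkin) = R_f + β × MRP = 1.8992% + 1.29 × 8.9726% = 13.47%

13.47%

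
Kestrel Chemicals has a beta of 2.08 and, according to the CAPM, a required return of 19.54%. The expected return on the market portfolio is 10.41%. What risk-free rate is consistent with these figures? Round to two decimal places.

E(R) = R_f + β(E(R_m) − R_f) = R_f(1 − β) + β·E(R_m)
19.54% = R_f × (1 − 2.08) + 2.08 × 10.41%
19.54% = R_f × -1.08 + 21.6528%
R_f = (19.54% − 21.6528%) / -1.08 = 1.96%

1.96%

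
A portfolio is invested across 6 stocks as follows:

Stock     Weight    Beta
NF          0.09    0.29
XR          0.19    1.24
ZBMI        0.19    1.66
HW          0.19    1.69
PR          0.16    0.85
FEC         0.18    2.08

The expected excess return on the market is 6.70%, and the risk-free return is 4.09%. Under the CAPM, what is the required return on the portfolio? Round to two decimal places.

β_P = Σ w_i β_i = 0.09×0.29 + 0.19×1.24 + 0.19×1.66 + 0.19×1.69 + 0.16×0.85 + 0.18×2.08 = 1.4086
E(R_P) = R_f + β_P × MRP = 4.09% + 1.4086 × 6.70% = 13.53%

13.53%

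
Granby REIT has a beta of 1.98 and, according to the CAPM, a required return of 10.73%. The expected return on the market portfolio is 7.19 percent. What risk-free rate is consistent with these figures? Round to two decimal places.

E(R) = R_f + β(E(R_m) − R_f) = R_f(1 − β) + β·E(R_m)
10.73% = R_f × (1 − 1.98) + 1.98 × 7.19%
10.73% = R_f × -0.98 + 14.2362%
R_f = (10.73% − 14.2362%) / -0.98 = 3.58%

3.58%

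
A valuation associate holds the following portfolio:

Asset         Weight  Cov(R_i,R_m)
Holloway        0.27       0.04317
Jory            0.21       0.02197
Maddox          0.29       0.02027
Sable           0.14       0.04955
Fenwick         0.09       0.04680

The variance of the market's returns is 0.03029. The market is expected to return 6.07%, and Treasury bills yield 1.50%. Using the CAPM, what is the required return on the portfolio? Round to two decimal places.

β_Holloway = 0.04317 / 0.03029 = 1.4252
β_Jory = 0.02197 / 0.03029 = 0.7253
β_Maddox = 0.02027 / 0.03029 = 0.6692
β_Sable = 0.04955 / 0.03029 = 1.6359
β_Fenwick = 0.04680 / 0.03029 = 1.5451
β_P = Σ w_i β_i = 0.27×1.4252 + 0.21×0.7253 + 0.29×0.6692 + 0.14×1.6359 + 0.09×1.5451 = 1.0993
MRP = 6.07% − 1.50% = 4.57%
E(R_P) = R_f + β_P × MRP = 1.50% + 1.0993 × 4.57% = 6.52%

6.52%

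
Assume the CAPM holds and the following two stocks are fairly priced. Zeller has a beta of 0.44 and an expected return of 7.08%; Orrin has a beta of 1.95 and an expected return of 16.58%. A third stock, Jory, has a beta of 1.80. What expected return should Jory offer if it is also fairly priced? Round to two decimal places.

15.64%

MRP (SML slope) = (16.58% − 7.08%) / (1.95 − 0.44) = 9.50% / 1.51 = 6.2914%
R_f (intercept) = 7.08% − 0.44 × 6.2914% = 4.3118%
E(R_Jory) = R_f + β × MRP = 4.3118% + 1.80 × 6.2914% = 15.64%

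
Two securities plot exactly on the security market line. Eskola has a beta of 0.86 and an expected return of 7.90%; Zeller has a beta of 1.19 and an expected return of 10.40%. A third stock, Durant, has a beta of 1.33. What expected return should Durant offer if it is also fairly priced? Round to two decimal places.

11.46%

MRP (SML slope) = (10.40% − 7.90%) / (1.19 − 0.86) = 2.50% / 0.33 = 7.5758%
R_f (intercept) = 7.90% − 0.86 × 7.5758% = 1.3848%
E(R_Durant) = R_f + β × MRP = 1.3848% + 1.33 × 7.5758% = 11.46%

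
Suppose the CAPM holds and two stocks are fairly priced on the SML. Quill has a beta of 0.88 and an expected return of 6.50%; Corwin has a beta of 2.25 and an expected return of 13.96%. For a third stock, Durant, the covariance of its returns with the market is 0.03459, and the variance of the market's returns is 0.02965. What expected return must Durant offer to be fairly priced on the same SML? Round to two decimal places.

8.06%

MRP = (13.96% − 6.50%) / (2.25 − 0.88) = 5.4453%
R_f = 6.50% − 0.88 × 5.4453% = 1.7081%
β_Durant = Cov / Var(R_m) = 0.03459 / 0.02965 = 1.1666
E(R_Durant) = R_f + β × MRP = 1.7081% + 1.1666 × 5.4453% = 8.06%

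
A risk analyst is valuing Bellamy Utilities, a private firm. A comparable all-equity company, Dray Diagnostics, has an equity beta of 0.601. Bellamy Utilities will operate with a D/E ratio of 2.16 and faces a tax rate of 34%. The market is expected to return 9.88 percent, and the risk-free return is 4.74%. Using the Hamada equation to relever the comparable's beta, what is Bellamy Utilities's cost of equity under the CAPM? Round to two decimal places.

β_L = β_U × [1 + (1 − t)(D/E)] = 0.601 × [1 + (1 − 0.34) × 2.16]
    = 0.601 × [1 + 0.66 × 2.16] = 0.601 × 2.4256 = 1.4578
MRP = 9.88% − 4.74% = 5.14%
E(R) = R_f + β_L × MRP = 4.74% + 1.4578 × 5.14% = 12.23%

12.23%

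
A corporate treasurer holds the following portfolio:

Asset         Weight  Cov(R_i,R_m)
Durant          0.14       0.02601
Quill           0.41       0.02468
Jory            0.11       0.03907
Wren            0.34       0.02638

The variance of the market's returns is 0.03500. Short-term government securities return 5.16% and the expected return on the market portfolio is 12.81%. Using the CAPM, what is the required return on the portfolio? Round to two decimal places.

β_Durant = 0.02601 / 0.03500 = 0.7431
β_Quill = 0.02468 / 0.03500 = 0.7051
β_Jory = 0.03907 / 0.03500 = 1.1163
β_Wren = 0.02638 / 0.03500 = 0.7537
β_P = Σ w_i β_i = 0.14×0.7431 + 0.41×0.7051 + 0.11×1.1163 + 0.34×0.7537 = 0.7722
MRP = 12.81% − 5.16% = 7.65%
E(R_P) = R_f + β_P × MRP = 5.16% + 0.7722 × 7.65% = 11.07%

11.07%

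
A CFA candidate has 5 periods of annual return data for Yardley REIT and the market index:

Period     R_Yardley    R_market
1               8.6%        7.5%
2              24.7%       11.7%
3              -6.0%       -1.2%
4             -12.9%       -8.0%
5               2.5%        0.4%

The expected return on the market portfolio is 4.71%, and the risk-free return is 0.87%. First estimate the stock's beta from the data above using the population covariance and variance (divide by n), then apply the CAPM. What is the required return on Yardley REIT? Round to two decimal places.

Mean R_i = (8.6 + 24.7 − 6.0 − 12.9 + 2.5) / 5 = 3.3800%
Mean R_m = (7.5 + 11.7 − 1.2 − 8.0 + 0.4) / 5 = 2.0800%
Σ(R_i − R̄_i)(R_m − R̄_m) = 429.7380  ⇒  Cov = 429.7380 / 5 = 85.9476
Σ(R_m − R̄_m)² = 237.1080  ⇒  Var(R_m) = 237.1080 / 5 = 47.4216
β = Cov / Var(R_m) = 85.9476 / 47.4216 = 1.8124
MRP = 4.71% − 0.87% = 3.84%
E(R) = R_f + β × MRP = 0.87% + 1.8124 × 3.84% = 7.83%

7.83%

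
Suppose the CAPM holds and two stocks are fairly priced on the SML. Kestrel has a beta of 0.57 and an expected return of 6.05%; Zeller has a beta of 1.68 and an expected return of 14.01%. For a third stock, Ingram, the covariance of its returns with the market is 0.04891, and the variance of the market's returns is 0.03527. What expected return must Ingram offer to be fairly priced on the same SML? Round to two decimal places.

11.91%

MRP = (14.01% − 6.05%) / (1.68 − 0.57) = 7.1712%
R_f = 6.05% − 0.57 × 7.1712% = 1.9624%
β_Ingram = Cov / Var(R_m) = 0.04891 / 0.03527 = 1.3867
E(R_Ingram) = R_f + β × MRP = 1.9624% + 1.3867 × 7.1712% = 11.91%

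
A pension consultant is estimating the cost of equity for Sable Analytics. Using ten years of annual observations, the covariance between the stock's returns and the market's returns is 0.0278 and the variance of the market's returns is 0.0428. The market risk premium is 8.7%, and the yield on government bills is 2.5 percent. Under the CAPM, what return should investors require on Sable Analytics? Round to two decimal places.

β = Cov(R_i, R_m) / Var(R_m) = 0.0278 / 0.0428 = 0.6495
E(R) = R_f + β × MRP = 2.5% + 0.6495 × 8.7% = 8.15%

8.15%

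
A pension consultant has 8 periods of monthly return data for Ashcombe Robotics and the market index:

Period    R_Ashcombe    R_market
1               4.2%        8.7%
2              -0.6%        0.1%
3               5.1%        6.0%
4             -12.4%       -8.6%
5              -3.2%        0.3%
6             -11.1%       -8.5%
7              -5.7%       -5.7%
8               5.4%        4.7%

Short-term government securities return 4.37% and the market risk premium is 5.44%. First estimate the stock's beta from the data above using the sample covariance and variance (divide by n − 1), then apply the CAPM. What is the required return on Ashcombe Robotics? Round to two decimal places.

Mean R_i = (4.2 − 0.6 + 5.1 − 12.4 − 3.2 − 11.1 − 5.7 + 5.4) / 8 = -2.2875%
Mean R_m = (8.7 + 0.1 + 6.0 − 8.6 + 0.3 − 8.5 − 5.7 + 4.7) / 8 = -0.3750%
Σ(R_i − R̄_i)(R_m − R̄_m) = 318.1175  ⇒  Cov = 318.1175 / 7 = 45.4454
Σ(R_m − R̄_m)² = 311.4550  ⇒  Var(R_m) = 311.4550 / 7 = 44.4936
β = Cov / Var(R_m) = 45.4454 / 44.4936 = 1.0214
E(R) = R_f + β × MRP = 4.37% + 1.0214 × 5.44% = 9.93%

9.93%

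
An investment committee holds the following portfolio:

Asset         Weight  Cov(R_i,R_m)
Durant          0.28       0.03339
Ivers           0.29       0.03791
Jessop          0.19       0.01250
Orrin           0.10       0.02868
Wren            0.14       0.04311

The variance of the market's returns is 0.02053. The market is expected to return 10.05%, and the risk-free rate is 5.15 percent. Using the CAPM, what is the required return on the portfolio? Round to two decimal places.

β_Durant = 0.03339 / 0.02053 = 1.6264
β_Ivers = 0.03791 / 0.02053 = 1.8466
β_Jessop = 0.01250 / 0.02053 = 0.6089
β_Orrin = 0.02868 / 0.02053 = 1.3970
β_Wren = 0.04311 / 0.02053 = 2.0999
β_P = Σ w_i β_i = 0.28×1.6264 + 0.29×1.8466 + 0.19×0.6089 + 0.10×1.3970 + 0.14×2.0999 = 1.5403
MRP = 10.05% − 5.15% = 4.90%
E(R_P) = R_f + β_P × MRP = 5.15% + 1.5403 × 4.90% = 12.70%

12.70%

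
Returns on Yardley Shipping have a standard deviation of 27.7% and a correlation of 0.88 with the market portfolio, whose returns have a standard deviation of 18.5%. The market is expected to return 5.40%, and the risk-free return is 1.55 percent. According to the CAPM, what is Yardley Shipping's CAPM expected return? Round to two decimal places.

6.62%

β = ρ × σ_i / σ_m = 0.88 × 27.7% / 18.5% = 1.3176
MRP = 5.40% − 1.55% = 3.85%
E(R) = 1.55% + 1.3176 × 3.85% = 6.62%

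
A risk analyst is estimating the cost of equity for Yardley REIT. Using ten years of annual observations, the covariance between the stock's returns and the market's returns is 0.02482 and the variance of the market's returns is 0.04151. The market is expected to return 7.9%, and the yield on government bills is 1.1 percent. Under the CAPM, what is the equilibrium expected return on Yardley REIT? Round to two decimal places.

β = Cov(R_i, R_m) / Var(R_m) = 0.02482 / 0.04151 = 0.5979
MRP = 7.9% − 1.1% = 6.80%
E(R) = R_f + β × MRP = 1.1% + 0.5979 × 6.8% = 5.17%

5.17%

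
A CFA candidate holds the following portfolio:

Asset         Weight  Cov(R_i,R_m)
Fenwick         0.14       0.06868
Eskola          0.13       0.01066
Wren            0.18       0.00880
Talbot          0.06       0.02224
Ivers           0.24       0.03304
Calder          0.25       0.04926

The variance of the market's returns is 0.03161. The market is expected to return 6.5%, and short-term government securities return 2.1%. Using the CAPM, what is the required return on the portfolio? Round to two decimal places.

6.86%

β_Fenwick = 0.06868 / 0.03161 = 2.1727
β_Eskola = 0.01066 / 0.03161 = 0.3372
β_Wren = 0.00880 / 0.03161 = 0.2784
β_Talbot = 0.02224 / 0.03161 = 0.7036
β_Ivers = 0.03304 / 0.03161 = 1.0452
β_Calder = 0.04926 / 0.03161 = 1.5584
β_P = Σ w_i β_i = 0.14×2.1727 + 0.13×0.3372 + 0.18×0.2784 + 0.06×0.7036 + 0.24×1.0452 + 0.25×1.5584 = 1.0808
MRP = 6.5% − 2.1% = 4.40%
E(R_P) = R_f + β_P × MRP = 2.1% + 1.0808 × 4.4% = 6.86%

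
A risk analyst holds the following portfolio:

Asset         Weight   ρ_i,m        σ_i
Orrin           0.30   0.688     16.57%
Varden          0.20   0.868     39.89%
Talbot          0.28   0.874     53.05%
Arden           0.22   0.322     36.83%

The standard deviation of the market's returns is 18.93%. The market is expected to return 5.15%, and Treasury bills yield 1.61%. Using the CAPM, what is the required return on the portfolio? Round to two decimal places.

β_Orrin = 0.688 × 16.57% / 18.93% = 0.6022
β_Varden = 0.868 × 39.89% / 18.93% = 1.8291
β_Talbot = 0.874 × 53.05% / 18.93% = 2.4493
β_Arden = 0.322 × 36.83% / 18.93% = 0.6265
β_P = Σ w_i β_i = 0.30×0.6022 + 0.20×1.8291 + 0.28×2.4493 + 0.22×0.6265 = 1.3701
MRP = 5.15% − 1.61% = 3.54%
E(R_P) = R_f + β_P × MRP = 1.61% + 1.3701 × 3.54% = 6.46%

6.46%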